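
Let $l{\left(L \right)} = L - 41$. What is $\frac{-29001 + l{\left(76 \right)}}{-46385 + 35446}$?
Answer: $\frac{28966}{10939} \approx 2.648$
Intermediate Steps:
$l{\left(L \right)} = -41 + L$
$\frac{-29001 + l{\left(76 \right)}}{-46385 + 35446} = \frac{-29001 + \left(-41 + 76\right)}{-46385 + 35446} = \frac{-29001 + 35}{-10939} = \left(-28966\right) \left(- \frac{1}{10939}\right) = \frac{28966}{10939}$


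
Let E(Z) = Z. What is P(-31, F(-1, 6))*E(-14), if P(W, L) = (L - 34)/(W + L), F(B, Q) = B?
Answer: -245/16 ≈ -15.313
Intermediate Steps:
P(W, L) = (-34 + L)/(L + W)
P(-31, F(-1, 6))*E(-14) = ((-34 - 1)/(-1 - 31))*(-14) = (-35/(-32))*(-14) = -1/32*(-35)*(-14) = (35/32)*(-14) = -245/16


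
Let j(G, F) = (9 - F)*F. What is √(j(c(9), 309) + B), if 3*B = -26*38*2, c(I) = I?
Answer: 2*I*√210057/3 ≈ 305.55*I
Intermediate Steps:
B = -1976/3 (B = (-26*38*2)/3 = (-988*2)/3 = (⅓)*(-1976) = -1976/3 ≈ -658.67)
j(G, F) = F*(9 - F)
√(j(c(9), 309) + B) = √(309*(9 - 1*309) - 1976/3) = √(309*(9 - 309) - 1976/3) = √(309*(-300) - 1976/3) = √(-92700 - 1976/3) = √(-280076/3) = 2*I*√210057/3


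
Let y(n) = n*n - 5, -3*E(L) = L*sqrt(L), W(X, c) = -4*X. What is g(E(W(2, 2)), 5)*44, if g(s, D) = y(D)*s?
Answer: 14080*I*sqrt(2)/3 ≈ 6637.4*I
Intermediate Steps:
E(L) = -L**(3/2)/3 (E(L) = -L*sqrt(L)/3 = -L**(3/2)/3)
y(n) = -5 + n**2 (y(n) = n**2 - 5 = -5 + n**2)
g(s, D) = s*(-5 + D**2) (g(s, D) = (-5 + D**2)*s = s*(-5 + D**2))
g(E(W(2, 2)), 5)*44 = ((-(-16*I*sqrt(2))/3)*(-5 + 5**2))*44 = ((-(-16)*I*sqrt(2)/3)*(-5 + 25))*44 = (-(-16)*I*sqrt(2)/3*20)*44 = ((16*I*sqrt(2)/3)*20)*44 = (320*I*sqrt(2)/3)*44 = 14080*I*sqrt(2)/3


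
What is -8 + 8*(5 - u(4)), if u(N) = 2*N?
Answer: -32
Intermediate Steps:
-8 + 8*(5 - u(4)) = -8 + 8*(5 - 2*4) = -8 + 8*(5 - 1*8) = -8 + 8*(5 - 8) = -8 + 8*(-3) = -8 - 24 = -32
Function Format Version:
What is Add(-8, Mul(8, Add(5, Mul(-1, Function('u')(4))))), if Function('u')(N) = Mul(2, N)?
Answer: -32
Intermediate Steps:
Add(-8, Mul(8, Add(5, Mul(-1, Function('u')(4))))) = Add(-8, Mul(8, Add(5, Mul(-1, Mul(2, 4))))) = Add(-8, Mul(8, Add(5, Mul(-1, 8)))) = Add(-8, Mul(8, Add(5, -8))) = Add(-8, Mul(8, -3)) = Add(-8, -24) = -32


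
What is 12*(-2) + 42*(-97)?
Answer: -4098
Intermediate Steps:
12*(-2) + 42*(-97) = -24 - 4074 = -4098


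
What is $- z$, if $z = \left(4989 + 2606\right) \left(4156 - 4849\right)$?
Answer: $5263335$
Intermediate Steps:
$z = -5263335$ ($z = 7595 \left(-693\right) = -5263335$)
$- z = \left(-1\right) \left(-5263335\right) = 5263335$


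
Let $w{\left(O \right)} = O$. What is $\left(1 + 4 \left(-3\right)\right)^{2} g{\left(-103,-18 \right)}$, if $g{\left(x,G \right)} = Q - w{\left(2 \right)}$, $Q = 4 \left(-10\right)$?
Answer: $-5082$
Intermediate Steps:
$Q = -40$
$g{\left(x,G \right)} = -42$ ($g{\left(x,G \right)} = -40 - 2 = -42$)
$\left(1 + 4 \left(-3\right)\right)^{2} g{\left(-103,-18 \right)} = \left(1 + 4 \left(-3\right)\right)^{2} \left(-42\right) = \left(1 - 12\right)^{2} \left(-42\right) = \left(-11\right)^{2} \left(-42\right) = 121 \left(-42\right) = -5082$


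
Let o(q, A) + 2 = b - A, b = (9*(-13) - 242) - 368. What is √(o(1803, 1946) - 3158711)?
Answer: I*√3161386 ≈ 1778.0*I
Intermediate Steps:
b = -727 (b = (-117 - 242) - 368 = -359 - 368 = -727)
o(q, A) = -729 - A (o(q, A) = -2 + (-727 - A) = -729 - A)
√(o(1803, 1946) - 3158711) = √((-729 - 1*1946) - 3158711) = √((-729 - 1946) - 3158711) = √(-2675 - 3158711) = √(-3161386) = I*√3161386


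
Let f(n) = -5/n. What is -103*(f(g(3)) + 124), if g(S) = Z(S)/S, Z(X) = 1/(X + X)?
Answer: -3502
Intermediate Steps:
Z(X) = 1/(2*X)
g(S) = 1/(2*S**2) (g(S) = (1/(2*S))/S = 1/(2*S**2))
-103*(f(g(3)) + 124) = -103*(-5/((1/2)/3**2) + 124) = -103*(-5/((1/2)*(1/9)) + 124) = -103*(-5/1/18 + 124) = -103*(-5*18 + 124) = -103*(-90 + 124) = -103*34 = -3502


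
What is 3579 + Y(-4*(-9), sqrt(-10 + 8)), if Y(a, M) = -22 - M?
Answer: 3557 - I*sqrt(2) ≈ 3557.0 - 1.4142*I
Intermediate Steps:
3579 + Y(-4*(-9), sqrt(-10 + 8)) = 3579 + (-22 - sqrt(-10 + 8)) = 3579 + (-22 - sqrt(-2)) = 3579 + (-22 - I*sqrt(2)) = 3557 - I*sqrt(2)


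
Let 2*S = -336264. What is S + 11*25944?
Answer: 117252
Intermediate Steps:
S = -168132 (S = (½)*(-336264) = -168132)
S + 11*25944 = -168132 + 11*25944 = -168132 + 285384 = 117252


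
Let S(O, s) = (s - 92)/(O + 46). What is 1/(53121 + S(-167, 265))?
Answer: 121/6427468 ≈ 1.8825e-5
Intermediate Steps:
S(O, s) = (-92 + s)/(46 + O)
1/(53121 + S(-167, 265)) = 1/(53121 + (-92 + 265)/(46 - 167)) = 1/(53121 + 173/(-121)) = 1/(53121 - 1/121*173) = 1/(53121 - 173/121) = 1/(6427468/121) = 121/6427468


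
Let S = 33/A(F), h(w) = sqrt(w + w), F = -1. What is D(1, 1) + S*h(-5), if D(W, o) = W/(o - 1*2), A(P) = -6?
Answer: -1 - 11*I*sqrt(10)/2 ≈ -1.0 - 17.393*I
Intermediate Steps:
h(w) = sqrt(2)*sqrt(w) (h(w) = sqrt(2*w) = sqrt(2)*sqrt(w))
D(W, o) = W/(-2 + o) (D(W, o) = W/(o - 2) = W/(-2 + o))
S = -11/2 (S = 33/(-6) = 33*(-1/6) = -11/2 ≈ -5.5000)
D(1, 1) + S*h(-5) = 1/(-2 + 1) - 11*sqrt(2)*sqrt(-5)/2 = 1/(-1) - 11*sqrt(2)*I*sqrt(5)/2 = 1*(-1) - 11*I*sqrt(10)/2 = -1 - 11*I*sqrt(10)/2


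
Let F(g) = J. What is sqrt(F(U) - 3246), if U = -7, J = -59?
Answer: I*sqrt(3305) ≈ 57.489*I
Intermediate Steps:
F(g) = -59
sqrt(F(U) - 3246) = sqrt(-59 - 3246) = sqrt(-3305) = I*sqrt(3305)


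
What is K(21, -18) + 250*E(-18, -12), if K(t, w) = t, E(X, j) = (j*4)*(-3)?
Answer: 36021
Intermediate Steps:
E(X, j) = -12*j (E(X, j) = (4*j)*(-3) = -12*j)
K(21, -18) + 250*E(-18, -12) = 21 + 250*(-12*(-12)) = 21 + 250*144 = 21 + 36000 = 36021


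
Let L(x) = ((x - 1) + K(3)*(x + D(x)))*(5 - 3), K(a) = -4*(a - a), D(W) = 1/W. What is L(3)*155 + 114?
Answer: 734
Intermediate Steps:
K(a) = 0 (K(a) = -4*0 = 0)
L(x) = -2 + 2*x (L(x) = ((x - 1) + 0*(x + 1/x))*(5 - 3) = ((-1 + x) + 0)*2 = (-1 + x)*2 = -2 + 2*x)
L(3)*155 + 114 = (-2 + 2*3)*155 + 114 = (-2 + 6)*155 + 114 = 4*155 + 114 = 620 + 114 = 734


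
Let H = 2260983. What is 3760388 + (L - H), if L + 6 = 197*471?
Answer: 1592186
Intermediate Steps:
L = 92781 (L = -6 + 197*471 = -6 + 92787 = 92781)
3760388 + (L - H) = 3760388 + (92781 - 1*2260983) = 3760388 + (92781 - 2260983) = 3760388 - 2168202 = 1592186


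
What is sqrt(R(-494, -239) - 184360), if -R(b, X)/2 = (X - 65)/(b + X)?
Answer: 2*I*sqrt(24763761426)/733 ≈ 429.37*I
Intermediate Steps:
R(b, X) = -2*(-65 + X)/(X + b) (R(b, X) = -2*(X - 65)/(b + X) = -2*(-65 + X)/(X + b))
sqrt(R(-494, -239) - 184360) = sqrt(2*(65 - 1*(-239))/(-239 - 494) - 184360) = sqrt(2*(65 + 239)/(-733) - 184360) = sqrt(2*(-1/733)*304 - 184360) = sqrt(-608/733 - 184360) = sqrt(-135136488/733) = 2*I*sqrt(24763761426)/733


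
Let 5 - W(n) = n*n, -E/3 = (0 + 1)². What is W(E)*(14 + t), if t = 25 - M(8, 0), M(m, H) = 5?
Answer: -136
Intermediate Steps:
t = 20 (t = 25 - 1*5 = 25 - 5 = 20)
E = -3 (E = -3*(0 + 1)² = -3*1² = -3*1 = -3)
W(n) = 5 - n² (W(n) = 5 - n*n = 5 - n²)
W(E)*(14 + t) = (5 - 1*(-3)²)*(14 + 20) = (5 - 1*9)*34 = (5 - 9)*34 = -4*34 = -136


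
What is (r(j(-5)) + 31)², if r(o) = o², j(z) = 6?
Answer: 4489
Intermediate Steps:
(r(j(-5)) + 31)² = (6² + 31)² = (36 + 31)² = 67² = 4489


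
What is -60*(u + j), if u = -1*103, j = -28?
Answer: 7860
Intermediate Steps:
u = -103
-60*(u + j) = -60*(-103 - 28) = -60*(-131) = 7860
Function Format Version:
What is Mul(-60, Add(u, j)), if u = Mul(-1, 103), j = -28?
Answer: 7860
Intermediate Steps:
u = -103
Mul(-60, Add(u, j)) = Mul(-60, Add(-103, -28)) = Mul(-60, -131) = 7860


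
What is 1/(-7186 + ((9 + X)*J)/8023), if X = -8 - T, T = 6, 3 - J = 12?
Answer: -8023/57653233 ≈ -0.00013916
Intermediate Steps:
J = -9 (J = 3 - 1*12 = 3 - 12 = -9)
X = -14 (X = -8 - 1*6 = -8 - 6 = -14)
1/(-7186 + ((9 + X)*J)/8023) = 1/(-7186 + ((9 - 14)*(-9))/8023) = 1/(-7186 - 5*(-9)*(1/8023)) = 1/(-7186 + 45*(1/8023)) = 1/(-7186 + 45/8023) = 1/(-57653233/8023) = -8023/57653233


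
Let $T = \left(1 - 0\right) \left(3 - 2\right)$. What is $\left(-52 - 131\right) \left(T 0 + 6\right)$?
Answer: $-1098$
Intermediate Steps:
$T = 1$ ($T = \left(1 + 0\right) 1 = 1 \cdot 1 = 1$)
$\left(-52 - 131\right) \left(T 0 + 6\right) = \left(-52 - 131\right) \left(1 \cdot 0 + 6\right) = - 183 \left(0 + 6\right) = \left(-183\right) 6 = -1098$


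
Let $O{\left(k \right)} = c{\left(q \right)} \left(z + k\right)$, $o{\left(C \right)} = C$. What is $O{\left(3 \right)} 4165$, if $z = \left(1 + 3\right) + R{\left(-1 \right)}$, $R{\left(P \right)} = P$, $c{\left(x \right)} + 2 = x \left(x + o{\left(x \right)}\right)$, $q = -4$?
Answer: $749700$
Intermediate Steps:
$c{\left(x \right)} = -2 + 2 x^{2}$ ($c{\left(x \right)} = -2 + x \left(x + x\right) = -2 + x 2 x = -2 + 2 x^{2}$)
$z = 3$ ($z = \left(1 + 3\right) - 1 = 4 - 1 = 3$)
$O{\left(k \right)} = 90 + 30 k$ ($O{\left(k \right)} = \left(-2 + 2 \left(-4\right)^{2}\right) \left(3 + k\right) = \left(-2 + 2 \cdot 16\right) \left(3 + k\right) = \left(-2 + 32\right) \left(3 + k\right) = 30 \left(3 + k\right) = 90 + 30 k$)
$O{\left(3 \right)} 4165 = \left(90 + 30 \cdot 3\right) 4165 = \left(90 + 90\right) 4165 = 180 \cdot 4165 = 749700$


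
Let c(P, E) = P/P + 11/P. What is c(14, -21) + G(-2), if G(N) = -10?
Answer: -115/14 ≈ -8.2143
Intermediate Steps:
c(P, E) = 1 + 11/P
c(14, -21) + G(-2) = (11 + 14)/14 - 10 = (1/14)*25 - 10 = 25/14 - 10 = -115/14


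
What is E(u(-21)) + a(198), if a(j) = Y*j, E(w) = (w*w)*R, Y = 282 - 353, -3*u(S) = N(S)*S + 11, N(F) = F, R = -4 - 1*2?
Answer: -450782/3 ≈ -1.5026e+5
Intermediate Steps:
R = -6 (R = -4 - 2 = -6)
u(S) = -11/3 - S²/3 (u(S) = -(S*S + 11)/3 = -(S² + 11)/3 = -(11 + S²)/3 = -11/3 - S²/3)
Y = -71
E(w) = -6*w² (E(w) = (w*w)*(-6) = w²*(-6) = -6*w²)
a(j) = -71*j
E(u(-21)) + a(198) = -6*(-11/3 - ⅓*(-21)²)² - 71*198 = -6*(-11/3 - ⅓*441)² - 14058 = -6*(-11/3 - 147)² - 14058 = -6*(-452/3)² - 14058 = -6*204304/9 - 14058 = -408608/3 - 14058 = -450782/3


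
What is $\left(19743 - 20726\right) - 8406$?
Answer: $-9389$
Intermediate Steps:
$\left(19743 - 20726\right) - 8406 = -983 - 8406 = -9389$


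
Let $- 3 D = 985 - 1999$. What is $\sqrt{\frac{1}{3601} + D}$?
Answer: $\frac{11 \sqrt{36222459}}{3601} \approx 18.385$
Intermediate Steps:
$D = 338$ ($D = - \frac{985 - 1999}{3} = \left(- \frac{1}{3}\right) \left(-1014\right) = 338$)
$\sqrt{\frac{1}{3601} + D} = \sqrt{\frac{1}{3601} + 338} = \sqrt{\frac{1217139}{3601}} = \frac{11 \sqrt{36222459}}{3601}$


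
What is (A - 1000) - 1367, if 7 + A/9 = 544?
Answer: 2466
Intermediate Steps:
A = 4833 (A = -63 + 9*544 = -63 + 4896 = 4833)
(A - 1000) - 1367 = (4833 - 1000) - 1367 = 3833 - 1367 = 2466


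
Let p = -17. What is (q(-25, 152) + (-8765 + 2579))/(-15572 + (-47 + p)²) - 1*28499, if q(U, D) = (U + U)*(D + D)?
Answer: -163516569/5738 ≈ -28497.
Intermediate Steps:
q(U, D) = 4*D*U (q(U, D) = (2*U)*(2*D) = 4*D*U)
(q(-25, 152) + (-8765 + 2579))/(-15572 + (-47 + p)²) - 1*28499 = (4*152*(-25) + (-8765 + 2579))/(-15572 + (-47 - 17)²) - 1*28499 = (-15200 - 6186)/(-15572 + (-64)²) - 28499 = -21386/(-15572 + 4096) - 28499 = -21386/(-11476) - 28499 = -21386*(-1/11476) - 28499 = 10693/5738 - 28499 = -163516569/5738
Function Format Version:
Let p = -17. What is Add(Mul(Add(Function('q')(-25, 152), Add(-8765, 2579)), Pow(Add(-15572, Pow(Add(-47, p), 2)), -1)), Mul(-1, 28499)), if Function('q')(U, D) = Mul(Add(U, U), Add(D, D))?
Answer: Rational(-163516569, 5738) ≈ -28497.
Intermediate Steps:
Function('q')(U, D) = Mul(4, D, U) (Function('q')(U, D) = Mul(Mul(2, U), Mul(2, D)) = Mul(4, D, U))
Add(Mul(Add(Function('q')(-25, 152), Add(-8765, 2579)), Pow(Add(-15572, Pow(Add(-47, p), 2)), -1)), Mul(-1, 28499)) = Add(Mul(Add(Mul(4, 152, -25), Add(-8765, 2579)), Pow(Add(-15572, Pow(Add(-47, -17), 2)), -1)), Mul(-1, 28499)) = Add(Mul(Add(-15200, -6186), Pow(Add(-15572, Pow(-64, 2)), -1)), -28499) = Add(Mul(-21386, Pow(Add(-15572, 4096), -1)), -28499) = Add(Mul(-21386, Pow(-11476, -1)), -28499) = Add(Mul(-21386, Rational(-1, 11476)), -28499) = Add(Rational(10693, 5738), -28499) = Rational(-163516569, 5738)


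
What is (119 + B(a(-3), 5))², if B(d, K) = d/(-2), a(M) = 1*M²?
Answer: 52441/4 ≈ 13110.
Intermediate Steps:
a(M) = M²
B(d, K) = -d/2 (B(d, K) = d*(-½) = -d/2)
(119 + B(a(-3), 5))² = (119 - ½*(-3)²)² = (119 - ½*9)² = (119 - 9/2)² = (229/2)² = 52441/4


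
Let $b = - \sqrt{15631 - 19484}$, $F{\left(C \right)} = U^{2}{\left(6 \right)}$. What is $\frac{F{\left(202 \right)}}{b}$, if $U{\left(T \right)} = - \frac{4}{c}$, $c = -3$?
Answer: $\frac{16 i \sqrt{3853}}{34677} \approx 0.02864 i$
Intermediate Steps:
$U{\left(T \right)} = \frac{4}{3}$ ($U{\left(T \right)} = - \frac{4}{-3} = \left(-4\right) \left(- \frac{1}{3}\right) = \frac{4}{3}$)
$F{\left(C \right)} = \frac{16}{9}$ ($F{\left(C \right)} = \left(\frac{4}{3}\right)^{2} = \frac{16}{9}$)
$b = - i \sqrt{3853}$ ($b = - \sqrt{-3853} = - i \sqrt{3853} \approx - 62.073 i$)
$\frac{F{\left(202 \right)}}{b} = \frac{16}{9 \left(- i \sqrt{3853}\right)} = \frac{16 \frac{i \sqrt{3853}}{3853}}{9} = \frac{16 i \sqrt{3853}}{34677}$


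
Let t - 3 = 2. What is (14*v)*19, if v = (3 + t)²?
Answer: 17024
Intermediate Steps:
t = 5 (t = 3 + 2 = 5)
v = 64 (v = (3 + 5)² = 8² = 64)
(14*v)*19 = (14*64)*19 = 896*19 = 17024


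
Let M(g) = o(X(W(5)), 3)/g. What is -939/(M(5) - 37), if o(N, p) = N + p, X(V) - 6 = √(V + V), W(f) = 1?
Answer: 413160/15487 + 4695*√2/30974 ≈ 26.892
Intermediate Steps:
X(V) = 6 + √2*√V (X(V) = 6 + √(V + V) = 6 + √(2*V) = 6 + √2*√V)
M(g) = (9 + √2)/g (M(g) = ((6 + √2*√1) + 3)/g = ((6 + √2*1) + 3)/g = ((6 + √2) + 3)/g = (9 + √2)/g)
-939/(M(5) - 37) = -939/((9 + √2)/5 - 37) = -939/((9/5 + √2/5) - 37) = -939/(-176/5 + √2/5)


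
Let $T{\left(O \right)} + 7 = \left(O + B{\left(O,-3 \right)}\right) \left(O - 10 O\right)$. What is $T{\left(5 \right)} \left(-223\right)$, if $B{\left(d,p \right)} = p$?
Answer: $21631$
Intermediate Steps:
$T{\left(O \right)} = -7 - 9 O \left(-3 + O\right)$ ($T{\left(O \right)} = -7 + \left(O - 3\right) \left(O - 10 O\right) = -7 + \left(-3 + O\right) \left(- 9 O\right) = -7 - 9 O \left(-3 + O\right)$)
$T{\left(5 \right)} \left(-223\right) = \left(-7 - 9 \cdot 5^{2} + 27 \cdot 5\right) \left(-223\right) = \left(-7 - 225 + 135\right) \left(-223\right) = \left(-97\right) \left(-223\right) = 21631$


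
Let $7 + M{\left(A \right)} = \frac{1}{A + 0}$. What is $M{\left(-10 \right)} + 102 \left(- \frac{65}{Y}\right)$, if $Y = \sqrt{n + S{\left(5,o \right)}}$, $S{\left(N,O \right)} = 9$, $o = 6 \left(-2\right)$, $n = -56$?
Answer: $- \frac{71}{10} + \frac{6630 i \sqrt{47}}{47} \approx -7.1 + 967.08 i$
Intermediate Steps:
$o = -12$
$M{\left(A \right)} = -7 + \frac{1}{A}$ ($M{\left(A \right)} = -7 + \frac{1}{A + 0} = -7 + \frac{1}{A}$)
$Y = i \sqrt{47}$ ($Y = \sqrt{-56 + 9} = \sqrt{-47} = i \sqrt{47} \approx 6.8557 i$)
$M{\left(-10 \right)} + 102 \left(- \frac{65}{Y}\right) = \left(-7 + \frac{1}{-10}\right) + 102 \left(- \frac{65}{i \sqrt{47}}\right) = \left(-7 - \frac{1}{10}\right) + 102 \left(- 65 \left(- \frac{i \sqrt{47}}{47}\right)\right) = - \frac{71}{10} + 102 \frac{65 i \sqrt{47}}{47} = - \frac{71}{10} + \frac{6630 i \sqrt{47}}{47}$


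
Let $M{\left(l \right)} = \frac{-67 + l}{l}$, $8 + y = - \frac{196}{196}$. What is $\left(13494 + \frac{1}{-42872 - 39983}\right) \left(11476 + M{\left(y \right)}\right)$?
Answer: $\frac{23112233867968}{149139} \approx 1.5497 \cdot 10^{8}$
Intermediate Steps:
$y = -9$ ($y = -8 - \frac{196}{196} = -8 - 1 = -9$)
$M{\left(l \right)} = \frac{-67 + l}{l}$
$\left(13494 + \frac{1}{-42872 - 39983}\right) \left(11476 + M{\left(y \right)}\right) = \left(13494 + \frac{1}{-42872 - 39983}\right) \left(11476 + \frac{-67 - 9}{-9}\right) = \left(13494 + \frac{1}{-82855}\right) \left(11476 - - \frac{76}{9}\right) = \left(13494 - \frac{1}{82855}\right) \left(11476 + \frac{76}{9}\right) = \frac{1118045369}{82855} \cdot \frac{103360}{9} = \frac{23112233867968}{149139}$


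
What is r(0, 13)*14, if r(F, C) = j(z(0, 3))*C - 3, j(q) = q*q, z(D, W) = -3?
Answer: 1596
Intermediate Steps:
j(q) = q²
r(F, C) = -3 + 9*C (r(F, C) = (-3)²*C - 3 = 9*C - 3 = -3 + 9*C)
r(0, 13)*14 = (-3 + 9*13)*14 = (-3 + 117)*14 = 114*14 = 1596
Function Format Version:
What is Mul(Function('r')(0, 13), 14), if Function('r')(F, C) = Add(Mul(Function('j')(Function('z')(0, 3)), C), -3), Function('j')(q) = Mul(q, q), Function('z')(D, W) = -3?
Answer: 1596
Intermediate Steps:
Function('j')(q) = Pow(q, 2)
Function('r')(F, C) = Add(-3, Mul(9, C)) (Function('r')(F, C) = Add(Mul(Pow(-3, 2), C), -3) = Add(Mul(9, C), -3) = Add(-3, Mul(9, C)))
Mul(Function('r')(0, 13), 14) = Mul(Add(-3, Mul(9, 13)), 14) = Mul(Add(-3, 117), 14) = Mul(114, 14) = 1596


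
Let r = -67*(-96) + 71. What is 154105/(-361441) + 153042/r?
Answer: 54313508707/2350450823 ≈ 23.108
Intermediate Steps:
r = 6503 (r = 6432 + 71 = 6503)
154105/(-361441) + 153042/r = 154105/(-361441) + 153042/6503 = 154105*(-1/361441) + 153042*(1/6503) = -154105/361441 + 153042/6503 = 54313508707/2350450823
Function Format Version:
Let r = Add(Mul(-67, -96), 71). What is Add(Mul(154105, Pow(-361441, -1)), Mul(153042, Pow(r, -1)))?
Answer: Rational(54313508707, 2350450823) ≈ 23.108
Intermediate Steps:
r = 6503 (r = Add(6432, 71) = 6503)
Add(Mul(154105, Pow(-361441, -1)), Mul(153042, Pow(r, -1))) = Add(Mul(154105, Pow(-361441, -1)), Mul(153042, Pow(6503, -1))) = Add(Mul(154105, Rational(-1, 361441)), Mul(153042, Rational(1, 6503))) = Add(Rational(-154105, 361441), Rational(153042, 6503)) = Rational(54313508707, 2350450823)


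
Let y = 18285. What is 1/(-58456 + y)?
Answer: -1/40171 ≈ -2.4894e-5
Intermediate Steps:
1/(-58456 + y) = 1/(-58456 + 18285) = 1/(-40171) = -1/40171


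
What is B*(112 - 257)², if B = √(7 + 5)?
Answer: 42050*√3 ≈ 72833.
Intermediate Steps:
B = 2*√3 (B = √12 = 2*√3 ≈ 3.4641)
B*(112 - 257)² = (2*√3)*(112 - 257)² = (2*√3)*(-145)² = (2*√3)*21025 = 42050*√3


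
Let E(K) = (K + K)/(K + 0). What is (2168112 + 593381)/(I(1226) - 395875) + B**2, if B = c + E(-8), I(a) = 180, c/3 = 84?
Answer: 25525897127/395695 ≈ 64509.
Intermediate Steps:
c = 252 (c = 3*84 = 252)
E(K) = 2 (E(K) = (2*K)/K = 2)
B = 254 (B = 252 + 2 = 254)
(2168112 + 593381)/(I(1226) - 395875) + B**2 = (2168112 + 593381)/(180 - 395875) + 254**2 = 2761493/(-395695) + 64516 = 2761493*(-1/395695) + 64516 = -2761493/395695 + 64516 = 25525897127/395695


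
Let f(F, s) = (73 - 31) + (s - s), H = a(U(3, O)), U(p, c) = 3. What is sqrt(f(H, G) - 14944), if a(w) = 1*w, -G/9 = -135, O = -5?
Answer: I*sqrt(14902) ≈ 122.07*I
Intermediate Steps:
G = 1215 (G = -9*(-135) = 1215)
a(w) = w
H = 3
f(F, s) = 42 (f(F, s) = 42 + 0 = 42)
sqrt(f(H, G) - 14944) = sqrt(42 - 14944) = sqrt(-14902) = I*sqrt(14902)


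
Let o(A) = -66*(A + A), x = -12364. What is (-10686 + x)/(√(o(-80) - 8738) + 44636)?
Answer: -514429900/996185337 + 11525*√1822/996185337 ≈ -0.51591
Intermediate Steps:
o(A) = -132*A
(-10686 + x)/(√(o(-80) - 8738) + 44636) = (-10686 - 12364)/(√(-132*(-80) - 8738) + 44636) = -23050/(√(10560 - 8738) + 44636) = -23050/(√1822 + 44636) = -23050/(44636 + √1822)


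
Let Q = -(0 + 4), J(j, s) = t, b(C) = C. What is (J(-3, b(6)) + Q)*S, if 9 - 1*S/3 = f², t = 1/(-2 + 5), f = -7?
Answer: 440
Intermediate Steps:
t = ⅓ (t = 1/3 = ⅓ ≈ 0.33333)
J(j, s) = ⅓
S = -120 (S = 27 - 3*(-7)² = 27 - 3*49 = 27 - 147 = -120)
Q = -4 (Q = -1*4 = -4)
(J(-3, b(6)) + Q)*S = (⅓ - 4)*(-120) = -11/3*(-120) = 440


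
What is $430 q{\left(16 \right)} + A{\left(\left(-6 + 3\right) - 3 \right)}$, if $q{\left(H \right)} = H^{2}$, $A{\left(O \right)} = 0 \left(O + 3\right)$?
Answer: $110080$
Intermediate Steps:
$A{\left(O \right)} = 0$ ($A{\left(O \right)} = 0 \left(3 + O\right) = 0$)
$430 q{\left(16 \right)} + A{\left(\left(-6 + 3\right) - 3 \right)} = 430 \cdot 16^{2} + 0 = 430 \cdot 256 + 0 = 110080 + 0 = 110080$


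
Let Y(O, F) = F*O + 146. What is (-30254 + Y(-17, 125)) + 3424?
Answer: -28809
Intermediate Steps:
Y(O, F) = 146 + F*O
(-30254 + Y(-17, 125)) + 3424 = (-30254 + (146 + 125*(-17))) + 3424 = (-30254 + (146 - 2125)) + 3424 = (-30254 - 1979) + 3424 = -32233 + 3424 = -28809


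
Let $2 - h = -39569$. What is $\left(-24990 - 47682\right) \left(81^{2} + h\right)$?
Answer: $-3352504704$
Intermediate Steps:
$h = 39571$ ($h = 2 - -39569 = 2 + 39569 = 39571$)
$\left(-24990 - 47682\right) \left(81^{2} + h\right) = \left(-24990 - 47682\right) \left(81^{2} + 39571\right) = - 72672 \left(6561 + 39571\right) = \left(-72672\right) 46132 = -3352504704$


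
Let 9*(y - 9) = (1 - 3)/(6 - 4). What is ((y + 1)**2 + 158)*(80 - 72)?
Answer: 165752/81 ≈ 2046.3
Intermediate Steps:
y = 80/9 (y = 9 + ((1 - 3)/(6 - 4))/9 = 9 + (-2/2)/9 = 9 + (-2*1/2)/9 = 9 + (1/9)*(-1) = 9 - 1/9 = 80/9 ≈ 8.8889)
((y + 1)**2 + 158)*(80 - 72) = ((80/9 + 1)**2 + 158)*(80 - 72) = ((89/9)**2 + 158)*8 = (7921/81 + 158)*8 = (20719/81)*8 = 165752/81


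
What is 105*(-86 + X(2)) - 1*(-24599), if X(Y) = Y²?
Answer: 15989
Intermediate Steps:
105*(-86 + X(2)) - 1*(-24599) = 105*(-86 + 2²) - 1*(-24599) = 105*(-86 + 4) + 24599 = 105*(-82) + 24599 = -8610 + 24599 = 15989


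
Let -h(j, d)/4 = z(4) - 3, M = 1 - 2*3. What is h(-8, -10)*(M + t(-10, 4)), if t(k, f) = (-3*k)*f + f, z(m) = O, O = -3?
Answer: 2856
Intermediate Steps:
z(m) = -3
M = -5 (M = 1 - 6 = -5)
t(k, f) = f - 3*f*k (t(k, f) = -3*f*k + f = f - 3*f*k)
h(j, d) = 24 (h(j, d) = -4*(-3 - 3) = -4*(-6) = 24)
h(-8, -10)*(M + t(-10, 4)) = 24*(-5 + 4*(1 - 3*(-10))) = 24*(-5 + 4*(1 + 30)) = 24*(-5 + 4*31) = 24*(-5 + 124) = 24*119 = 2856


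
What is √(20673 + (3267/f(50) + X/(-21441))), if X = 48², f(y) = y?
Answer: √105930080961306/71470 ≈ 144.01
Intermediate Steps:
X = 2304
√(20673 + (3267/f(50) + X/(-21441))) = √(20673 + (3267/50 + 2304/(-21441))) = √(20673 + (3267*(1/50) + 2304*(-1/21441))) = √(20673 + (3267/50 - 768/7147)) = √(20673 + 23310849/357350) = √(7410807399/357350) = √105930080961306/71470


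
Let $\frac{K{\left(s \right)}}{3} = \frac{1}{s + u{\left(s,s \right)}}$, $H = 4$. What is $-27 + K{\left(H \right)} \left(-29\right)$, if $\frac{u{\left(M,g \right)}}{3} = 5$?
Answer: $- \frac{600}{19} \approx -31.579$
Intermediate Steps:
$u{\left(M,g \right)} = 15$ ($u{\left(M,g \right)} = 3 \cdot 5 = 15$)
$K{\left(s \right)} = \frac{3}{15 + s}$ ($K{\left(s \right)} = \frac{3}{s + 15} = \frac{3}{15 + s}$)
$-27 + K{\left(H \right)} \left(-29\right) = -27 + \frac{3}{15 + 4} \left(-29\right) = -27 + \frac{3}{19} \left(-29\right) = -27 - \frac{87}{19} = - \frac{600}{19}$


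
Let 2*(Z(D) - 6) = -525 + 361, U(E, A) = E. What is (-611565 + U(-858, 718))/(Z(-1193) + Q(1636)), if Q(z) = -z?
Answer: 612423/1712 ≈ 357.72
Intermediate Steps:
Z(D) = -76 (Z(D) = 6 + (-525 + 361)/2 = 6 + (½)*(-164) = 6 - 82 = -76)
(-611565 + U(-858, 718))/(Z(-1193) + Q(1636)) = (-611565 - 858)/(-76 - 1*1636) = -612423/(-76 - 1636) = -612423/(-1712) = -612423*(-1/1712) = 612423/1712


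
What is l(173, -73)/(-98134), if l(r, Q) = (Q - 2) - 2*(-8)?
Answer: 59/98134 ≈ 0.00060122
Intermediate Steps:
l(r, Q) = 14 + Q (l(r, Q) = (-2 + Q) + 16 = 14 + Q)
l(173, -73)/(-98134) = (14 - 73)/(-98134) = -59*(-1/98134) = 59/98134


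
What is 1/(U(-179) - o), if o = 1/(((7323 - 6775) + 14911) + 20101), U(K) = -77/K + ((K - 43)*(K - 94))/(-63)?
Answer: -6365240/6120622939 ≈ -0.0010400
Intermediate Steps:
U(K) = -77/K - (-94 + K)*(-43 + K)/63 (U(K) = -77/K + ((-43 + K)*(-94 + K))*(-1/63) = -77/K + ((-94 + K)*(-43 + K))*(-1/63) = -77/K - (-94 + K)*(-43 + K)/63)
o = 1/35560 (o = 1/((548 + 14911) + 20101) = 1/(15459 + 20101) = 1/35560 ≈ 2.8121e-5)
1/(U(-179) - o) = 1/((1/63)*(-4851 - 1*(-179)*(4042 + (-179)² - 137*(-179)))/(-179) - 1*1/35560) = 1/((1/63)*(-1/179)*(-4851 - 1*(-179)*(4042 + 32041 + 24523)) - 1/35560) = 1/((1/63)*(-1/179)*(-4851 - 1*(-179)*60606) - 1/35560) = 1/((1/63)*(-1/179)*(-4851 + 10848474) - 1/35560) = 1/((1/63)*(-1/179)*10843623 - 1/35560) = 1/(-172121/179 - 1/35560) = 1/(-6120622939/6365240) = -6365240/6120622939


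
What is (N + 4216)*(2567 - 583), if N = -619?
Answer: 7136448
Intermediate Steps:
(N + 4216)*(2567 - 583) = (-619 + 4216)*(2567 - 583) = 3597*1984 = 7136448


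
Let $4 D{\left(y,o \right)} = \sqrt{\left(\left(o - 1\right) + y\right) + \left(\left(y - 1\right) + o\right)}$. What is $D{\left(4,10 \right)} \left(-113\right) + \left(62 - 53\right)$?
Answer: $9 - \frac{113 \sqrt{26}}{4} \approx -135.05$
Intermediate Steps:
$D{\left(y,o \right)} = \frac{\sqrt{-2 + 2 o + 2 y}}{4}$ ($D{\left(y,o \right)} = \frac{\sqrt{\left(\left(o - 1\right) + y\right) + \left(\left(y - 1\right) + o\right)}}{4} = \frac{\sqrt{\left(\left(-1 + o\right) + y\right) + \left(\left(-1 + y\right) + o\right)}}{4} = \frac{\sqrt{\left(-1 + o + y\right) + \left(-1 + o + y\right)}}{4} = \frac{\sqrt{-2 + 2 o + 2 y}}{4}$)
$D{\left(4,10 \right)} \left(-113\right) + \left(62 - 53\right) = \frac{\sqrt{-2 + 2 \cdot 10 + 2 \cdot 4}}{4} \left(-113\right) + \left(62 - 53\right) = \frac{\sqrt{-2 + 20 + 8}}{4} \left(-113\right) + \left(62 - 53\right) = \frac{\sqrt{26}}{4} \left(-113\right) + 9 = - \frac{113 \sqrt{26}}{4} + 9 = 9 - \frac{113 \sqrt{26}}{4}$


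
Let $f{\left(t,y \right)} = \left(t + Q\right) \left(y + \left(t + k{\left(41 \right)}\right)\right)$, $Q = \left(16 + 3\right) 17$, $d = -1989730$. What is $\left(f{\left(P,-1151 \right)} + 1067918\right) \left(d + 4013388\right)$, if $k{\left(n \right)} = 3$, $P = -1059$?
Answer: $5448233723660$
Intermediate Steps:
$Q = 323$ ($Q = 19 \cdot 17 = 323$)
$f{\left(t,y \right)} = \left(323 + t\right) \left(3 + t + y\right)$ ($f{\left(t,y \right)} = \left(t + 323\right) \left(y + \left(t + 3\right)\right) = \left(323 + t\right) \left(y + \left(3 + t\right)\right) = \left(323 + t\right) \left(3 + t + y\right)$)
$\left(f{\left(P,-1151 \right)} + 1067918\right) \left(d + 4013388\right) = \left(\left(969 + \left(-1059\right)^{2} + 323 \left(-1151\right) + 326 \left(-1059\right) - -1218909\right) + 1067918\right) \left(-1989730 + 4013388\right) = \left(\left(969 + 1121481 - 371773 - 345234 + 1218909\right) + 1067918\right) 2023658 = \left(1624352 + 1067918\right) 2023658 = 2692270 \cdot 2023658 = 5448233723660$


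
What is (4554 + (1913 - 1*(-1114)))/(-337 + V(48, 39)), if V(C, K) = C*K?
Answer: 7581/1535 ≈ 4.9388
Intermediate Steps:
(4554 + (1913 - 1*(-1114)))/(-337 + V(48, 39)) = (4554 + (1913 - 1*(-1114)))/(-337 + 48*39) = (4554 + (1913 + 1114))/(-337 + 1872) = (4554 + 3027)/1535 = 7581*(1/1535) = 7581/1535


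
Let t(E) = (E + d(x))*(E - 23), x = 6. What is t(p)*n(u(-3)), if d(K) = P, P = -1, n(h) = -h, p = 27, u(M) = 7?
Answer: -728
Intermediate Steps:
d(K) = -1
t(E) = (-1 + E)*(-23 + E) (t(E) = (E - 1)*(E - 23) = (-1 + E)*(-23 + E))
t(p)*n(u(-3)) = (23 + 27² - 24*27)*(-1*7) = (23 + 729 - 648)*(-7) = 104*(-7) = -728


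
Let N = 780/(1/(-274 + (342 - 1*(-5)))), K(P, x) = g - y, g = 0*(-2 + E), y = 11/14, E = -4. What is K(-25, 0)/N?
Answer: -11/797160 ≈ -1.3799e-5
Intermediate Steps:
y = 11/14 (y = 11*(1/14) = 11/14 ≈ 0.78571)
g = 0 (g = 0*(-2 - 4) = 0*(-6) = 0)
K(P, x) = -11/14 (K(P, x) = 0 - 1*11/14 = 0 - 11/14 = -11/14)
N = 56940 (N = 780/(1/(-274 + (342 + 5))) = 780/(1/(-274 + 347)) = 780/(1/73) = 780*73 = 56940)
K(-25, 0)/N = -11/14/56940 = -11/14*1/56940 = -11/797160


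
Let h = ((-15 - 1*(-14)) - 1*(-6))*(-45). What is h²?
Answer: 50625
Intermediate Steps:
h = -225 (h = ((-15 + 14) + 6)*(-45) = (-1 + 6)*(-45) = 5*(-45) = -225)
h² = (-225)² = 50625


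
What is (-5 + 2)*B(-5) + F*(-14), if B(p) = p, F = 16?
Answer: -209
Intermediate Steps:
(-5 + 2)*B(-5) + F*(-14) = (-5 + 2)*(-5) + 16*(-14) = -3*(-5) - 224 = 15 - 224 = -209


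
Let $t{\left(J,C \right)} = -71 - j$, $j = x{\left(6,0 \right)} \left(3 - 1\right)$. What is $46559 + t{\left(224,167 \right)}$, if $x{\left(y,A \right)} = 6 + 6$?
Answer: $46464$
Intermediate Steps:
$x{\left(y,A \right)} = 12$
$j = 24$ ($j = 12 \left(3 - 1\right) = 12 \cdot 2 = 24$)
$t{\left(J,C \right)} = -95$ ($t{\left(J,C \right)} = -71 - 24 = -95$)
$46559 + t{\left(224,167 \right)} = 46559 - 95 = 46464$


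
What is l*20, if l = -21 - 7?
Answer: -560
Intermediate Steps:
l = -28
l*20 = -28*20 = -560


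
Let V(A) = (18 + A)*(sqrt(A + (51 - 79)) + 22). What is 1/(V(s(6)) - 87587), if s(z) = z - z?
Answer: -87191/7602279553 - 36*I*sqrt(7)/7602279553 ≈ -1.1469e-5 - 1.2529e-8*I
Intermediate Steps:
s(z) = 0
V(A) = (18 + A)*(22 + sqrt(-28 + A)) (V(A) = (18 + A)*(sqrt(A - 28) + 22) = (18 + A)*(sqrt(-28 + A) + 22) = (18 + A)*(22 + sqrt(-28 + A)))
1/(V(s(6)) - 87587) = 1/((396 + 18*sqrt(-28 + 0) + 22*0 + 0*sqrt(-28 + 0)) - 87587) = 1/((396 + 18*sqrt(-28) + 0 + 0*sqrt(-28)) - 87587) = 1/((396 + 18*(2*I*sqrt(7)) + 0 + 0*(2*I*sqrt(7))) - 87587) = 1/((396 + 36*I*sqrt(7) + 0 + 0) - 87587) = 1/((396 + 36*I*sqrt(7)) - 87587) = 1/(-87191 + 36*I*sqrt(7))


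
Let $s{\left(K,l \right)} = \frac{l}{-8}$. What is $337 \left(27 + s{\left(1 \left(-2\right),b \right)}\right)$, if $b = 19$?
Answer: $\frac{66389}{8} \approx 8298.6$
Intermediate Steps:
$s{\left(K,l \right)} = - \frac{l}{8}$ ($s{\left(K,l \right)} = l \left(- \frac{1}{8}\right) = - \frac{l}{8}$)
$337 \left(27 + s{\left(1 \left(-2\right),b \right)}\right) = 337 \left(27 - \frac{19}{8}\right) = 337 \cdot \frac{197}{8} = \frac{66389}{8}$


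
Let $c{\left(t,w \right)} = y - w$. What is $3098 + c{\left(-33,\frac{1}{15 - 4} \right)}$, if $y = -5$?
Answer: $\frac{34022}{11} \approx 3092.9$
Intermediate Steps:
$c{\left(t,w \right)} = -5 - w$
$3098 + c{\left(-33,\frac{1}{15 - 4} \right)} = 3098 - \left(5 + \frac{1}{15 - 4}\right) = 3098 - \frac{56}{11} = \frac{34022}{11}$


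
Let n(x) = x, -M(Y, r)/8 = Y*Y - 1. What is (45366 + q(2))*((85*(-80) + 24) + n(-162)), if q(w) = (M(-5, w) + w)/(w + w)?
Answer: -314419753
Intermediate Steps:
M(Y, r) = 8 - 8*Y² (M(Y, r) = -8*(Y*Y - 1) = -8*(Y² - 1) = -8*(-1 + Y²) = 8 - 8*Y²)
q(w) = (-192 + w)/(2*w) (q(w) = ((8 - 8*(-5)²) + w)/(w + w) = ((8 - 8*25) + w)/((2*w)) = ((8 - 200) + w)*(1/(2*w)) = (-192 + w)*(1/(2*w)) = (-192 + w)/(2*w))
(45366 + q(2))*((85*(-80) + 24) + n(-162)) = (45366 + (½)*(-192 + 2)/2)*((85*(-80) + 24) - 162) = (45366 + (½)*(½)*(-190))*((-6800 + 24) - 162) = (45366 - 95/2)*(-6776 - 162) = (90637/2)*(-6938) = -314419753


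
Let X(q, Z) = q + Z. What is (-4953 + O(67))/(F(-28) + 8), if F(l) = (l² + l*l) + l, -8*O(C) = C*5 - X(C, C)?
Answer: -4425/1376 ≈ -3.2158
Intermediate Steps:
X(q, Z) = Z + q
O(C) = -3*C/8 (O(C) = -(C*5 - (C + C))/8 = -(5*C - 2*C)/8 = -3*C/8)
F(l) = l + 2*l² (F(l) = (l² + l²) + l = 2*l² + l = l + 2*l²)
(-4953 + O(67))/(F(-28) + 8) = (-4953 - 3/8*67)/(-28*(1 + 2*(-28)) + 8) = (-4953 - 201/8)/(-28*(1 - 56) + 8) = -39825/(8*(-28*(-55) + 8)) = -39825/(8*(1540 + 8)) = -39825/8/1548 = -39825/8*1/1548 = -4425/1376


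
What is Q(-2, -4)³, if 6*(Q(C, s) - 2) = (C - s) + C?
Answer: 8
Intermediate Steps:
Q(C, s) = 2 - s/6 + C/3 (Q(C, s) = 2 + ((C - s) + C)/6 = 2 + (-s + 2*C)/6 = 2 + (-s/6 + C/3) = 2 - s/6 + C/3)
Q(-2, -4)³ = (2 - ⅙*(-4) + (⅓)*(-2))³ = (2 + ⅔ - ⅔)³ = 2³ = 8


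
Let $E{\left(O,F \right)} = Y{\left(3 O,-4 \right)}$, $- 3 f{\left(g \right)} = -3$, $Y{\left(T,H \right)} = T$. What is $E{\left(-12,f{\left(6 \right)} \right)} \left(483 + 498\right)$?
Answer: $-35316$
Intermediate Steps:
$f{\left(g \right)} = 1$ ($f{\left(g \right)} = \left(- \frac{1}{3}\right) \left(-3\right) = 1$)
$E{\left(O,F \right)} = 3 O$
$E{\left(-12,f{\left(6 \right)} \right)} \left(483 + 498\right) = 3 \left(-12\right) \left(483 + 498\right) = \left(-36\right) 981 = -35316$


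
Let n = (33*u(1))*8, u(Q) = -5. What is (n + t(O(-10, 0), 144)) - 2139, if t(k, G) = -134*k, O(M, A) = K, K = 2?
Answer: -3727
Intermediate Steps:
O(M, A) = 2
n = -1320 (n = (33*(-5))*8 = -165*8 = -1320)
(n + t(O(-10, 0), 144)) - 2139 = (-1320 - 134*2) - 2139 = (-1320 - 268) - 2139 = -1588 - 2139 = -3727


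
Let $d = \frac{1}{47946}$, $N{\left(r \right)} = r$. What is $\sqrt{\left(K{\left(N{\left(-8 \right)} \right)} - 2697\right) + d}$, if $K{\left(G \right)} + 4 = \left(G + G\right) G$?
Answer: $\frac{i \sqrt{5914861022922}}{47946} \approx 50.725 i$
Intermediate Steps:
$K{\left(G \right)} = -4 + 2 G^{2}$ ($K{\left(G \right)} = -4 + \left(G + G\right) G = -4 + 2 G G = -4 + 2 G^{2}$)
$d = \frac{1}{47946} \approx 2.0857 \cdot 10^{-5}$
$\sqrt{\left(K{\left(N{\left(-8 \right)} \right)} - 2697\right) + d} = \sqrt{\left(\left(-4 + 2 \left(-8\right)^{2}\right) - 2697\right) + \frac{1}{47946}} = \sqrt{\left(\left(-4 + 2 \cdot 64\right) - 2697\right) + \frac{1}{47946}} = \sqrt{\left(\left(-4 + 128\right) - 2697\right) + \frac{1}{47946}} = \sqrt{\left(124 - 2697\right) + \frac{1}{47946}} = \sqrt{-2573 + \frac{1}{47946}} = \sqrt{- \frac{123365057}{47946}} = \frac{i \sqrt{5914861022922}}{47946}$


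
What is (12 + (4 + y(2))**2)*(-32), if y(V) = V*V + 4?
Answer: -4992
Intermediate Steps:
y(V) = 4 + V**2 (y(V) = V**2 + 4 = 4 + V**2)
(12 + (4 + y(2))**2)*(-32) = (12 + (4 + (4 + 2**2))**2)*(-32) = (12 + (4 + (4 + 4))**2)*(-32) = (12 + (4 + 8)**2)*(-32) = (12 + 12**2)*(-32) = (12 + 144)*(-32) = 156*(-32) = -4992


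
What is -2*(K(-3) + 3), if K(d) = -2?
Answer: -2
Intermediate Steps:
-2*(K(-3) + 3) = -2*(-2 + 3) = -2*1 = -2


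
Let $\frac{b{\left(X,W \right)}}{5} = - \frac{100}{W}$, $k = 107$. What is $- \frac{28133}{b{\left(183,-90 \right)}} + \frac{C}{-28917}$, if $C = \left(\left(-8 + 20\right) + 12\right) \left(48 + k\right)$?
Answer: $- \frac{2440627883}{481950} \approx -5064.1$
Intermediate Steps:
$b{\left(X,W \right)} = - \frac{500}{W}$ ($b{\left(X,W \right)} = 5 \left(- \frac{100}{W}\right) = - \frac{500}{W}$)
$C = 3720$ ($C = \left(\left(-8 + 20\right) + 12\right) \left(48 + 107\right) = \left(12 + 12\right) 155 = 24 \cdot 155 = 3720$)
$- \frac{28133}{b{\left(183,-90 \right)}} + \frac{C}{-28917} = - \frac{28133}{\left(-500\right) \frac{1}{-90}} + \frac{3720}{-28917} = - \frac{28133}{\left(-500\right) \left(- \frac{1}{90}\right)} + 3720 \left(- \frac{1}{28917}\right) = - \frac{28133}{\frac{50}{9}} - \frac{1240}{9639} = \left(-28133\right) \frac{9}{50} - \frac{1240}{9639} = - \frac{253197}{50} - \frac{1240}{9639} = - \frac{2440627883}{481950}$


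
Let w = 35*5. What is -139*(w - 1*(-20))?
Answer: -27105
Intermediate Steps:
w = 175
-139*(w - 1*(-20)) = -139*(175 - 1*(-20)) = -139*(175 + 20) = -139*195 = -27105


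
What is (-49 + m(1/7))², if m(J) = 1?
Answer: 2304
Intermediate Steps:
(-49 + m(1/7))² = (-49 + 1)² = (-48)² = 2304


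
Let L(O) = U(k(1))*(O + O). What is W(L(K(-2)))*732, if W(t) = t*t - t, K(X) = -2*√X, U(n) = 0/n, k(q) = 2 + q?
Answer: 0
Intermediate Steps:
U(n) = 0
L(O) = 0 (L(O) = 0*(O + O) = 0*(2*O) = 0)
W(t) = t² - t
W(L(K(-2)))*732 = (0*(-1 + 0))*732 = (0*(-1))*732 = 0*732 = 0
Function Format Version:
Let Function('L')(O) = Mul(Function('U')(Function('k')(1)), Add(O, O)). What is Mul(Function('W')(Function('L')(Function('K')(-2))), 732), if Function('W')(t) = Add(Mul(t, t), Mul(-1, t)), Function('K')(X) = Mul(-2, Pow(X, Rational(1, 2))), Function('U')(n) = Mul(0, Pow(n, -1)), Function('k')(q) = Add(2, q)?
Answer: 0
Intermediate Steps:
Function('U')(n) = 0
Function('L')(O) = 0 (Function('L')(O) = Mul(0, Add(O, O)) = Mul(0, Mul(2, O)) = 0)
Function('W')(t) = Add(Pow(t, 2), Mul(-1, t))
Mul(Function('W')(Function('L')(Function('K')(-2))), 732) = Mul(Mul(0, Add(-1, 0)), 732) = Mul(Mul(0, -1), 732) = Mul(0, 732) = 0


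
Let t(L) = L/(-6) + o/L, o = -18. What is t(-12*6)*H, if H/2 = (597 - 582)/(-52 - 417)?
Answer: -105/134 ≈ -0.78358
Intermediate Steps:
H = -30/469 (H = 2*((597 - 582)/(-52 - 417)) = 2*(15/(-469)) = 2*(15*(-1/469)) = 2*(-15/469) = -30/469 ≈ -0.063966)
t(L) = -18/L - L/6 (t(L) = L/(-6) - 18/L = L*(-⅙) - 18/L = -L/6 - 18/L = -18/L - L/6)
t(-12*6)*H = (-18/((-12*6)) - (-2)*6)*(-30/469) = (-18/(-72) - ⅙*(-72))*(-30/469) = (-18*(-1/72) + 12)*(-30/469) = (¼ + 12)*(-30/469) = (49/4)*(-30/469) = -105/134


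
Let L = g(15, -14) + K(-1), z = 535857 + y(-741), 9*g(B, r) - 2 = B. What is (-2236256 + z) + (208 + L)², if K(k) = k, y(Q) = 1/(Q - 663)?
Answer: -6978291791/4212 ≈ -1.6568e+6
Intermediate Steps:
y(Q) = 1/(-663 + Q)
g(B, r) = 2/9 + B/9
z = 752343227/1404 (z = 535857 + 1/(-663 - 741) = 535857 + 1/(-1404) = 535857 - 1/1404 = 752343227/1404 ≈ 5.3586e+5)
L = 8/9 (L = (2/9 + (⅑)*15) - 1 = (2/9 + 5/3) - 1 = 17/9 - 1 = 8/9 ≈ 0.88889)
(-2236256 + z) + (208 + L)² = (-2236256 + 752343227/1404) + (208 + 8/9)² = -2387360197/1404 + (1880/9)² = -2387360197/1404 + 3534400/81 = -6978291791/4212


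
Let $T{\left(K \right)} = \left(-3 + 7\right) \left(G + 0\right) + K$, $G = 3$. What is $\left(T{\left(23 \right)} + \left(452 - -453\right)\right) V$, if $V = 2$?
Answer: $1880$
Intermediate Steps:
$T{\left(K \right)} = 12 + K$ ($T{\left(K \right)} = \left(-3 + 7\right) \left(3 + 0\right) + K = 4 \cdot 3 + K = 12 + K$)
$\left(T{\left(23 \right)} + \left(452 - -453\right)\right) V = \left(\left(12 + 23\right) + \left(452 - -453\right)\right) 2 = \left(35 + \left(452 + 453\right)\right) 2 = \left(35 + 905\right) 2 = 940 \cdot 2 = 1880$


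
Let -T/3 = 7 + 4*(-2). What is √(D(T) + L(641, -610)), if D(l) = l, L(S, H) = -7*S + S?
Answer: 3*I*√427 ≈ 61.992*I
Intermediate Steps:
L(S, H) = -6*S
T = 3 (T = -3*(7 + 4*(-2)) = -3*(7 - 8) = -3*(-1) = 3)
√(D(T) + L(641, -610)) = √(3 - 6*641) = √(3 - 3846) = √(-3843) = 3*I*√427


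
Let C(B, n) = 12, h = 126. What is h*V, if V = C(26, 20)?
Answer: 1512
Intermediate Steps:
V = 12
h*V = 126*12 = 1512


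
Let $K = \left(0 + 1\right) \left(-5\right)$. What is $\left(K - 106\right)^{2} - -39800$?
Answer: $52121$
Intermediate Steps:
$K = -5$ ($K = 1 \left(-5\right) = -5$)
$\left(K - 106\right)^{2} - -39800 = \left(-5 - 106\right)^{2} - -39800 = \left(-111\right)^{2} + 39800 = 12321 + 39800 = 52121$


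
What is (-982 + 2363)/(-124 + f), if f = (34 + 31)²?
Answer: 1381/4101 ≈ 0.33675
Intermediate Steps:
f = 4225 (f = 65² = 4225)
(-982 + 2363)/(-124 + f) = (-982 + 2363)/(-124 + 4225) = 1381/4101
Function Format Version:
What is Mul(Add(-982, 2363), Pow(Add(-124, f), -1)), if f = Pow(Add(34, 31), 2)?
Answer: Rational(1381, 4101) ≈ 0.33675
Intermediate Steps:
f = 4225 (f = Pow(65, 2) = 4225)
Mul(Add(-982, 2363), Pow(Add(-124, f), -1)) = Mul(Add(-982, 2363), Pow(Add(-124, 4225), -1)) = Mul(1381, Pow(4101, -1)) = Mul(1381, Rational(1, 4101)) = Rational(1381, 4101)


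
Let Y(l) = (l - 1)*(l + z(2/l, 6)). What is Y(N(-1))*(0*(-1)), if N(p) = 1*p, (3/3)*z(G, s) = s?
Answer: 0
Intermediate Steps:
z(G, s) = s
N(p) = p
Y(l) = (-1 + l)*(6 + l) (Y(l) = (l - 1)*(l + 6) = (-1 + l)*(6 + l))
Y(N(-1))*(0*(-1)) = (-6 + (-1)² + 5*(-1))*(0*(-1)) = (-6 + 1 - 5)*0 = -10*0 = 0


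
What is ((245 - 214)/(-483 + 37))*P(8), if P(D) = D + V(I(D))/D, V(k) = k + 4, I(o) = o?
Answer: -589/892 ≈ -0.66031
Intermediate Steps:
V(k) = 4 + k
P(D) = D + (4 + D)/D
((245 - 214)/(-483 + 37))*P(8) = ((245 - 214)/(-483 + 37))*(1 + 8 + 4/8) = (31/(-446))*(1 + 8 + 4*(⅛)) = (31*(-1/446))*(1 + 8 + ½) = -31/446*19/2 = -589/892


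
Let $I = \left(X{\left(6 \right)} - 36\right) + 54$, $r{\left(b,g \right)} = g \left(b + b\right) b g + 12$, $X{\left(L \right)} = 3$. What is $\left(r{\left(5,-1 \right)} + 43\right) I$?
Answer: $2205$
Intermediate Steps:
$r{\left(b,g \right)} = 12 + 2 b^{2} g^{2}$ ($r{\left(b,g \right)} = g 2 b b g + 12 = 2 b g b g + 12 = 2 g b^{2} g + 12 = 2 b^{2} g^{2} + 12 = 12 + 2 b^{2} g^{2}$)
$I = 21$ ($I = \left(3 - 36\right) + 54 = -33 + 54 = 21$)
$\left(r{\left(5,-1 \right)} + 43\right) I = \left(\left(12 + 2 \cdot 5^{2} \left(-1\right)^{2}\right) + 43\right) 21 = \left(\left(12 + 2 \cdot 25 \cdot 1\right) + 43\right) 21 = \left(\left(12 + 50\right) + 43\right) 21 = \left(62 + 43\right) 21 = 105 \cdot 21 = 2205$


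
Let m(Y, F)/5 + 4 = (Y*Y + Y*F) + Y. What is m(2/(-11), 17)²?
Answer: 19184400/14641 ≈ 1310.3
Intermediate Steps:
m(Y, F) = -20 + 5*Y + 5*Y² + 5*F*Y (m(Y, F) = -20 + 5*((Y*Y + Y*F) + Y) = -20 + 5*((Y² + F*Y) + Y) = -20 + 5*(Y + Y² + F*Y) = -20 + (5*Y + 5*Y² + 5*F*Y) = -20 + 5*Y + 5*Y² + 5*F*Y)
m(2/(-11), 17)² = (-20 + 5*(2/(-11)) + 5*(2/(-11))² + 5*17*(2/(-11)))² = (-20 + 5*(2*(-1/11)) + 5*(2*(-1/11))² + 5*17*(2*(-1/11)))² = (-20 + 5*(-2/11) + 5*(-2/11)² + 5*17*(-2/11))² = (-20 - 10/11 + 5*(4/121) - 170/11)² = (-20 - 10/11 + 20/121 - 170/11)² = (-4380/121)² = 19184400/14641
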